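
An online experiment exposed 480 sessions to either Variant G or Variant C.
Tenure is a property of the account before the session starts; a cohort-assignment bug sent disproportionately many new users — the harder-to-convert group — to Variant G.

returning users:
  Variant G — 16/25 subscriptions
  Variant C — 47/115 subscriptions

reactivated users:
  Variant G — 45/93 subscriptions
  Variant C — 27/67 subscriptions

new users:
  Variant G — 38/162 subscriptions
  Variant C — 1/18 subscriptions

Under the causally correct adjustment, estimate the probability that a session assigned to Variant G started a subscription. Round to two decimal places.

The user tenure-specific comparison favours Variant G throughout, but the pooled figures favour Variant C. The question is whether to condition on user tenure.
Since user tenure is a pre-existing factor (not a product of the variant) and it affects the outcome on its own, it is a confounder. The stratified rates, not the pooled rate, identify the causal effect.
Standardising Variant G to the population user tenure mix: 0.292·16/25 + 0.333·45/93 + 0.375·38/162 = 0.436.

0.44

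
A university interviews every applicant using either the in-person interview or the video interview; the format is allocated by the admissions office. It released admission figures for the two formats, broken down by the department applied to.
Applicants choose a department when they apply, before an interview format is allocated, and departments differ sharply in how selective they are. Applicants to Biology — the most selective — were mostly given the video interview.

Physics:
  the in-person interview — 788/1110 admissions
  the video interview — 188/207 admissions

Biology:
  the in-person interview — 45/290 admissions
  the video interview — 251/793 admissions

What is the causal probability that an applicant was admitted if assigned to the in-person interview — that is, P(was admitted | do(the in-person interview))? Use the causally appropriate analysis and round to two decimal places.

The stratified and pooled comparisons disagree (the video interview wins within each department; the in-person interview wins overall), so the answer turns on the causal role of department.
Department satisfies the back-door criterion: it is not a descendant of the interview format, and it blocks the spurious path from interview format to outcome. Adjusting for it (i.e., using the within-department rates) gives the causal effect.
Standardising the in-person interview to the population department mix: 0.549·788/1110 + 0.451·45/290 = 0.460.

0.46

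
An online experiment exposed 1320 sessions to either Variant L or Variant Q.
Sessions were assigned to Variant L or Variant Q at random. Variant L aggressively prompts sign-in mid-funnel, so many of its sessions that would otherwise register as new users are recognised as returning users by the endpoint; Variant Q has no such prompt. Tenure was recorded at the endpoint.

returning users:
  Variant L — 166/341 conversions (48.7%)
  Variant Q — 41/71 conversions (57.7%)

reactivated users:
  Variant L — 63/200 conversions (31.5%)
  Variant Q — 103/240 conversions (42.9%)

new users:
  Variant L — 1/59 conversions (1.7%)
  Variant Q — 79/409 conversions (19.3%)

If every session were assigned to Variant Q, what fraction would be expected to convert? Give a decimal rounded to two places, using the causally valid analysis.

0.31

Because the variant influences user tenure, user tenure is a post-treatment mediator, not a confounder. Stratifying on it would bias the estimate; the causal effect is the crude pooled difference.
So P(outcome | do(Variant Q)) is just the pooled rate for Variant Q: 223/720 = 0.310.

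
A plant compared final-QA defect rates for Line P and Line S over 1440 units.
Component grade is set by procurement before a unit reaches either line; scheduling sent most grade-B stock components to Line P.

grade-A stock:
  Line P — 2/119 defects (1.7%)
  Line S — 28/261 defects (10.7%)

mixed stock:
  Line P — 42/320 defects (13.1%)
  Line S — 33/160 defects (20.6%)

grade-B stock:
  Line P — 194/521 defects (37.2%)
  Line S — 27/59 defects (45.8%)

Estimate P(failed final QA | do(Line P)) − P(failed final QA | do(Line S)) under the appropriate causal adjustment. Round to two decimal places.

Within every component grade level Line P has the lower rate, yet pooled Line S does — Simpson's reversal.
The imbalance in component grade arose from how units were allocated, not from anything the line did; and component grade independently affects the outcome. The pooled gap is confounded — condition on component grade.
Adjusting over the population distribution of component grade: 0.264·(0.017−0.107) + 0.333·(0.131−0.206) + 0.403·(0.372−0.458) = -0.083.

-0.08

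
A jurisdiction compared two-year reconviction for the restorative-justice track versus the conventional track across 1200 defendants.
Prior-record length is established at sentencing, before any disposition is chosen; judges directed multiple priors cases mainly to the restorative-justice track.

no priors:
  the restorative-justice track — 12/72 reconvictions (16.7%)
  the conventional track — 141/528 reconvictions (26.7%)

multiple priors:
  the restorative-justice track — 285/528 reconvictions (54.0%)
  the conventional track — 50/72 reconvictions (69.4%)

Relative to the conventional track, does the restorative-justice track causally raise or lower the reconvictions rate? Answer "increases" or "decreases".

The stratified and pooled comparisons disagree (the restorative-justice track wins within each prior-record length; the conventional track wins overall), so the answer turns on the causal role of prior-record length.
Prior-record length differs across dispositions for reasons unrelated to any effect of the disposition itself, and it separately predicts the outcome — a classic confounder. We must compare within prior-record length levels.
Within each level — no priors: 16.7% vs 26.7%; multiple priors: 54.0% vs 69.4% — the restorative-justice track is lower every time.

decreases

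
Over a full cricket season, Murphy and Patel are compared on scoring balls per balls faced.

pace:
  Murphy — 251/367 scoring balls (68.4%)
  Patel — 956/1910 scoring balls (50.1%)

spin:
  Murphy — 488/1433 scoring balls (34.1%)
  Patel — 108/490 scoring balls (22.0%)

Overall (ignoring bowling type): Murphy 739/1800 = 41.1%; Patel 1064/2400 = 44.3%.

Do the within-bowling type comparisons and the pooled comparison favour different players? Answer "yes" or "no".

yes

Within each bowling type level (pace 68.4% vs 50.1%; spin 34.1% vs 22.0%), Murphy has the higher rate every time. Pooled: 41.1% vs 44.3% — Patel has the higher rate overall. The two comparisons disagree.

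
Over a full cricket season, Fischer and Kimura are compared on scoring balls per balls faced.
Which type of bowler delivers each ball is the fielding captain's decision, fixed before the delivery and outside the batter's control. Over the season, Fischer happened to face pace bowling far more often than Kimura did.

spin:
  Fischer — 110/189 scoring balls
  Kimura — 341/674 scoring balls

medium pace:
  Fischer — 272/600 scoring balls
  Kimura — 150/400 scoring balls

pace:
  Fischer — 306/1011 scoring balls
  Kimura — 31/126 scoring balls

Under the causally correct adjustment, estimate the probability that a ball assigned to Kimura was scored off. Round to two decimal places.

0.36

The stratified and pooled comparisons disagree (Fischer wins within each bowling type; Kimura wins overall), so the answer turns on the causal role of bowling type.
Here bowling type is a common cause — it drives both which player a case falls under and the outcome. The crude comparison mixes populations; the stratum-specific rates are the causally relevant ones.
Standardising Kimura to the population bowling type mix: 0.288·341/674 + 0.333·150/400 + 0.379·31/126 = 0.364.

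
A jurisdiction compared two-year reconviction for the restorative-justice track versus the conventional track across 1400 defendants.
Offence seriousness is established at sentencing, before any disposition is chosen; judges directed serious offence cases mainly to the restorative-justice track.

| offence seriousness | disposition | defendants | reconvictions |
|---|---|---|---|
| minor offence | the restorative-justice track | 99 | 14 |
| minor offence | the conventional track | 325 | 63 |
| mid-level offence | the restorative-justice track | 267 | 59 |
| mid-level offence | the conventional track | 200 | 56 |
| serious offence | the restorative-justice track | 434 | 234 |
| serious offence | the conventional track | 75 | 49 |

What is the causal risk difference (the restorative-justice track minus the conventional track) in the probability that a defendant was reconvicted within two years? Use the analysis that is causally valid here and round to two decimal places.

Since offence seriousness is a pre-existing factor (not a product of the disposition) and it affects the outcome on its own, it is a confounder. The stratified rates, not the pooled rate, identify the causal effect.
Adjusting over the population distribution of offence seriousness: 0.303·(0.141−0.194) + 0.334·(0.221−0.280) + 0.364·(0.539−0.653) = -0.077.

-0.08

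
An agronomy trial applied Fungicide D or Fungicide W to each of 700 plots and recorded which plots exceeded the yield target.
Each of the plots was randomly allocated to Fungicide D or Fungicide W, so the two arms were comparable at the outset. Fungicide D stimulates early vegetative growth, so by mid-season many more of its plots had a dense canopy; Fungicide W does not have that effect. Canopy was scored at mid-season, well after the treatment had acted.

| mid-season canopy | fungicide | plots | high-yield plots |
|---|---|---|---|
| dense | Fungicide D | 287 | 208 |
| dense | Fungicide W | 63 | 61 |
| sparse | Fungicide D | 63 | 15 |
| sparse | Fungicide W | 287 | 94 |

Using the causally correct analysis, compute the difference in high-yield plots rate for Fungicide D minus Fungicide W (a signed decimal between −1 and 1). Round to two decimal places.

Fungicide W is higher inside every mid-season canopy stratum but Fungicide D is higher in aggregate. Whether to stratify depends on how mid-season canopy relates to the fungicide.
Because the fungicide influences mid-season canopy, mid-season canopy is a post-treatment mediator, not a confounder. Stratifying on it would bias the estimate; the causal effect is the crude pooled difference.
The causal difference is the pooled difference: 0.637 − 0.443 = +0.194.

+0.19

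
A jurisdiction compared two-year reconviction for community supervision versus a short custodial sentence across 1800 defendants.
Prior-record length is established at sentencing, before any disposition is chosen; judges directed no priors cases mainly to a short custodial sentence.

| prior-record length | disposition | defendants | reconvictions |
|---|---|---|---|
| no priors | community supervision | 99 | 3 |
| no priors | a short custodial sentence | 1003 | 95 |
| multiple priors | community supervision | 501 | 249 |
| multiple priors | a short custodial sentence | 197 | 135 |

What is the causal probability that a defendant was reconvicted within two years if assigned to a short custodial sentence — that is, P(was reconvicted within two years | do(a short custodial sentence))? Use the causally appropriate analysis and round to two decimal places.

Here prior-record length is a common cause — it drives both which disposition a case falls under and the outcome. The crude comparison mixes populations; the stratum-specific rates are the causally relevant ones.
Standardising a short custodial sentence to the population prior-record length mix: 0.612·95/1003 + 0.388·135/197 = 0.324.

0.32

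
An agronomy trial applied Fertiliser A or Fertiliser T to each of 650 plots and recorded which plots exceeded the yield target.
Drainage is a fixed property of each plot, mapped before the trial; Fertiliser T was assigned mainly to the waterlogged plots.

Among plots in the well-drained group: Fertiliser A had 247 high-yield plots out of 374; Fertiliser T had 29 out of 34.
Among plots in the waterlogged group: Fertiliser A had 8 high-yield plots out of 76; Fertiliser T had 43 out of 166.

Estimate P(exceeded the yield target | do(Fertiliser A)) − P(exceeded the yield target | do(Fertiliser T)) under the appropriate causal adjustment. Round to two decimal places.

Field drainage is set before the fertiliser has any effect — it is not caused by the fertiliser — and it independently drives the outcome. That makes it a confounder, so the causal comparison is within field drainage levels.
Adjusting over the population distribution of field drainage: 0.628·(0.660−0.853) + 0.372·(0.105−0.259) = -0.178.

-0.18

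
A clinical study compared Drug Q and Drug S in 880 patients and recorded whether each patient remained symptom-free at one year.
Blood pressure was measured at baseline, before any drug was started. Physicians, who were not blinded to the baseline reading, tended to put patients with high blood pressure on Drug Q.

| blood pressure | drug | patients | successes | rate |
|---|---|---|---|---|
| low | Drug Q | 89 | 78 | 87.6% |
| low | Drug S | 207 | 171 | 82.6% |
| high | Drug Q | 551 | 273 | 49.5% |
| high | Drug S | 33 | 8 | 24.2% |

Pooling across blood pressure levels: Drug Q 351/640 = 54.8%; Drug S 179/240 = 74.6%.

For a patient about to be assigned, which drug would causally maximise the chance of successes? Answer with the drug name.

Within every blood pressure level Drug Q has the higher rate, yet pooled Drug S does — Simpson's reversal.
Blood pressure differs across drugs for reasons unrelated to any effect of the drug itself, and it separately predicts the outcome — a classic confounder. We must compare within blood pressure levels.
Within each level — low: 87.6% vs 82.6%; high: 49.5% vs 24.2% — Drug Q is higher every time.

Drug Q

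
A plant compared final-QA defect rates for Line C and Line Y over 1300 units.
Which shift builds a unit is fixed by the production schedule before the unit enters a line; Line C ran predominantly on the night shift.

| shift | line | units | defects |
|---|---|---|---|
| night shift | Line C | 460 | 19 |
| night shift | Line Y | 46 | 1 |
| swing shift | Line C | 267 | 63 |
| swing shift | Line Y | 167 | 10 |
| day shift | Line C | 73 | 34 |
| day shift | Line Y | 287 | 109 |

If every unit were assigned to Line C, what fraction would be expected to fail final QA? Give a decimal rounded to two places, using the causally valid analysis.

Shift satisfies the back-door criterion: it is not a descendant of the line, and it blocks the spurious path from line to outcome. Adjusting for it (i.e., using the within-shift rates) gives the causal effect.
Standardising Line C to the population shift mix: 0.389·19/460 + 0.334·63/267 + 0.277·34/73 = 0.224.

0.22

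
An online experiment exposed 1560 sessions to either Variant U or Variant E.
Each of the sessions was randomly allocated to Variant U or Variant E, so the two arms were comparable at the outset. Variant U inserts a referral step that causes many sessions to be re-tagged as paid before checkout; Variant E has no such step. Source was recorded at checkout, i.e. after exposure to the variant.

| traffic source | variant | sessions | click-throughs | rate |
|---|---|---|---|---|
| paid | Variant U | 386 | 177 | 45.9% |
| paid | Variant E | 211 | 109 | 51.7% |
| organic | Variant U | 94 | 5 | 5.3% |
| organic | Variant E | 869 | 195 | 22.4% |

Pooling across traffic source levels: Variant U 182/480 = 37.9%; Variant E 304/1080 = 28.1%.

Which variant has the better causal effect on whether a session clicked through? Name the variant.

The stratified and pooled comparisons disagree (Variant E wins within each traffic source; Variant U wins overall), so the answer turns on the causal role of traffic source.
Stratifying would compare variants among sessions the variants themselves sorted into traffic source groups — a form of selection on an intermediate. The unconditioned pooled rates give the total causal effect.
Pooled: Variant U 37.9% vs Variant E 28.1%; Variant U is higher overall.

Variant U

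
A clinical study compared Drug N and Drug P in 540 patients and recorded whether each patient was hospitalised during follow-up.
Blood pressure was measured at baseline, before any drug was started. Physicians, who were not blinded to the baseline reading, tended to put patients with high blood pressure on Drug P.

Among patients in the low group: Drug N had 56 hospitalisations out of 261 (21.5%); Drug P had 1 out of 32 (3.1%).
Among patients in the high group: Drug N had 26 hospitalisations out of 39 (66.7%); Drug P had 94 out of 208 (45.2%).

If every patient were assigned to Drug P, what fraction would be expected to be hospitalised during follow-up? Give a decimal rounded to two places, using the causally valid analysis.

0.22

Blood pressure satisfies the back-door criterion: it is not a descendant of the drug, and it blocks the spurious path from drug to outcome. Adjusting for it (i.e., using the within-blood pressure rates) gives the causal effect.
Standardising Drug P to the population blood pressure mix: 0.543·1/32 + 0.457·94/208 = 0.224.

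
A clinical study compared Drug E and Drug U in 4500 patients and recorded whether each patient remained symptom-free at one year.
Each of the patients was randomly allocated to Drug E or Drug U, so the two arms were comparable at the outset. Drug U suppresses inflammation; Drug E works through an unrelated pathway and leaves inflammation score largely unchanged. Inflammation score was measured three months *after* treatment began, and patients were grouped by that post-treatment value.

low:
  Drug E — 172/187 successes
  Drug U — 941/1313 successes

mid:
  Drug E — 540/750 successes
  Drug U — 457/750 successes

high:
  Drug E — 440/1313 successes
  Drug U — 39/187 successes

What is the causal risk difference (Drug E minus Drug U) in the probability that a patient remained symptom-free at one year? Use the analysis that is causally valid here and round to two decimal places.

-0.13

The stratified and pooled comparisons disagree (Drug E wins within each inflammation score; Drug U wins overall), so the answer turns on the causal role of inflammation score.
Stratifying would compare drugs among patients the drugs themselves sorted into inflammation score groups — a form of selection on an intermediate. The unconditioned pooled rates give the total causal effect.
The causal difference is the pooled difference: 0.512 − 0.639 = -0.127.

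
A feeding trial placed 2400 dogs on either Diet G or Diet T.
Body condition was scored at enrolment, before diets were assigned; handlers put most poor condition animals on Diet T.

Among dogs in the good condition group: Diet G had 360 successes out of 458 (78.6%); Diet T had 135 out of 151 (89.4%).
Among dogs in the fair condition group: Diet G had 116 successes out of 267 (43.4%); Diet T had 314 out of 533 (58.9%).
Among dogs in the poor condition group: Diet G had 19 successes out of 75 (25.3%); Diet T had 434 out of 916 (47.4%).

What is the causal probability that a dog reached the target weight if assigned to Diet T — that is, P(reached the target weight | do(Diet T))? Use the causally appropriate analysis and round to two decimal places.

The stratified and pooled comparisons disagree (Diet T wins within each starting body condition; Diet G wins overall), so the answer turns on the causal role of starting body condition.
Starting body condition satisfies the back-door criterion: it is not a descendant of the diet, and it blocks the spurious path from diet to outcome. Adjusting for it (i.e., using the within-starting body condition rates) gives the causal effect.
Standardising Diet T to the population starting body condition mix: 0.254·135/151 + 0.333·314/533 + 0.413·434/916 = 0.619.

0.62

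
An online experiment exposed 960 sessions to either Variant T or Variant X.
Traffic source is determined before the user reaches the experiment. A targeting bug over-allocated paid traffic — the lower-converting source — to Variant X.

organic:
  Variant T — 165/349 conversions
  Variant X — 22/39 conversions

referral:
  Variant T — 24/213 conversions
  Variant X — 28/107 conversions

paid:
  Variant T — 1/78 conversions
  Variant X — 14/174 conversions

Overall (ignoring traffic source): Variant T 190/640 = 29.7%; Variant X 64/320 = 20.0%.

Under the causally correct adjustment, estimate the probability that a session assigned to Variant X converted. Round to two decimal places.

The traffic source-specific comparison favours Variant X throughout, but the pooled figures favour Variant T. The question is whether to condition on traffic source.
Nothing the variant does changes traffic source; the imbalance is an allocation artefact. With traffic source also predicting the outcome, the pooled figure is confounded, and the within-stratum comparison is the causal one.
Standardising Variant X to the population traffic source mix: 0.404·22/39 + 0.333·28/107 + 0.263·14/174 = 0.336.

0.34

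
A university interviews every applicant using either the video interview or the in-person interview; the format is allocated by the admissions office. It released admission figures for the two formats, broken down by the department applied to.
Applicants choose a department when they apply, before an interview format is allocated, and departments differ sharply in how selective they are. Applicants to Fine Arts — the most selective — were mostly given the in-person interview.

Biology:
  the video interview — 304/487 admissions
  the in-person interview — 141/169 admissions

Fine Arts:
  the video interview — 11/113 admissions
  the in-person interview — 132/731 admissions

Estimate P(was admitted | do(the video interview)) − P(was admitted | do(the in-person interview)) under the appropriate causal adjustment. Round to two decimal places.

-0.14

Since department is a pre-existing factor (not a product of the interview format) and it affects the outcome on its own, it is a confounder. The stratified rates, not the pooled rate, identify the causal effect.
Adjusting over the population distribution of department: 0.437·(0.624−0.834) + 0.563·(0.097−0.181) = -0.139.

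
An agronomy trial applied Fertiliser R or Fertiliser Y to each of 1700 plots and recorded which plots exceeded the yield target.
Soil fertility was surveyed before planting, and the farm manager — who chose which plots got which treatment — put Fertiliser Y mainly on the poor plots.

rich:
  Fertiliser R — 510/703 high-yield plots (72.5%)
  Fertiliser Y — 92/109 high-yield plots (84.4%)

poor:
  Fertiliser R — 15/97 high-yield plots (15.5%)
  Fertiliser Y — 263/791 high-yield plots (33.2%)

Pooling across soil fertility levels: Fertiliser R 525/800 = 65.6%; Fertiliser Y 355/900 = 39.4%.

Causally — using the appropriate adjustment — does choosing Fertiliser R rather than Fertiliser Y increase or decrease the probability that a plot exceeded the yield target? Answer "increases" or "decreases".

Within every soil fertility level Fertiliser Y has the higher rate, yet pooled Fertiliser R does — Simpson's reversal.
The imbalance in soil fertility arose from how plots were allocated, not from anything the fertiliser did; and soil fertility independently affects the outcome. The pooled gap is confounded — condition on soil fertility.
Within each level — rich: 72.5% vs 84.4%; poor: 15.5% vs 33.2% — Fertiliser Y is higher every time.

decreases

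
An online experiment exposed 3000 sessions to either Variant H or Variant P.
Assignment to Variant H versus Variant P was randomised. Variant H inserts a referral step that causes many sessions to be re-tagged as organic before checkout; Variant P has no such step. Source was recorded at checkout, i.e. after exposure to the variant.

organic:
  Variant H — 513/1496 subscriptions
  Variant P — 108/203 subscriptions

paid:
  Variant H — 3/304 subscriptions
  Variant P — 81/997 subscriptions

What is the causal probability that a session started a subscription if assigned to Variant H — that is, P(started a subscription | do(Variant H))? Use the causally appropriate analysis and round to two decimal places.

Traffic source here is a post-treatment variable shaped by the variant; conditioning on it would introduce bias rather than remove it. The overall comparison is the causal one.
So P(outcome | do(Variant H)) is just the pooled rate for Variant H: 516/1800 = 0.287.

0.29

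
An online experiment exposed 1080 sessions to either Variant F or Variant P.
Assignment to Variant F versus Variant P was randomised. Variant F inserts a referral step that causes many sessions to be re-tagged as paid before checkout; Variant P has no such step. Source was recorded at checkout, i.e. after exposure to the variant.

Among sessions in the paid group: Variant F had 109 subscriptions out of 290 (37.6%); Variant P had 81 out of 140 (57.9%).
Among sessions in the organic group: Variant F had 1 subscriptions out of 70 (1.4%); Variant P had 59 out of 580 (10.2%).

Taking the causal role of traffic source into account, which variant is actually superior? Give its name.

The stratified and pooled comparisons disagree (Variant P wins within each traffic source; Variant F wins overall), so the answer turns on the causal role of traffic source.
Traffic source lies on the pathway variant → traffic source → outcome, so adjusting for it blocks the indirect effect. For the total causal effect of variant, use the unadjusted pooled rates.
Pooled: Variant F 30.6% vs Variant P 19.4%; Variant F is higher overall.

Variant F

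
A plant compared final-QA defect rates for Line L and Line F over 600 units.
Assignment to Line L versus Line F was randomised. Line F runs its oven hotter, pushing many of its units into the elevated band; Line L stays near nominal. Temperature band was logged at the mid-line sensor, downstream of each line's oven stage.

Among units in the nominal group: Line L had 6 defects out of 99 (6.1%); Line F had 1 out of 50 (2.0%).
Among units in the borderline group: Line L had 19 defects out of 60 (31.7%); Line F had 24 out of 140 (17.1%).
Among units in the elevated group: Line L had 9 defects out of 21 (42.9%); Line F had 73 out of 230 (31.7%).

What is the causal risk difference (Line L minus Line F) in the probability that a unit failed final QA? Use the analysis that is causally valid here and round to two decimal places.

-0.04

In-process temperature band here is a post-treatment variable shaped by the line; conditioning on it would introduce bias rather than remove it. The overall comparison is the causal one.
The causal difference is the pooled difference: 0.189 − 0.233 = -0.044.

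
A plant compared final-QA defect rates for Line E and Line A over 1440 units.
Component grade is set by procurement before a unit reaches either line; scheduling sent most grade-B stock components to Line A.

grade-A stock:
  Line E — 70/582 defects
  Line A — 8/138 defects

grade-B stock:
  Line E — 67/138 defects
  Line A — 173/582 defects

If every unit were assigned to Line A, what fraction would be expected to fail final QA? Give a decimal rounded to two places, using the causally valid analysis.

Line A is lower inside every component grade stratum but Line E is lower in aggregate. Whether to stratify depends on how component grade relates to the line.
Here component grade is a common cause — it drives both which line a case falls under and the outcome. The crude comparison mixes populations; the stratum-specific rates are the causally relevant ones.
Standardising Line A to the population component grade mix: 0.500·8/138 + 0.500·173/582 = 0.178.

0.18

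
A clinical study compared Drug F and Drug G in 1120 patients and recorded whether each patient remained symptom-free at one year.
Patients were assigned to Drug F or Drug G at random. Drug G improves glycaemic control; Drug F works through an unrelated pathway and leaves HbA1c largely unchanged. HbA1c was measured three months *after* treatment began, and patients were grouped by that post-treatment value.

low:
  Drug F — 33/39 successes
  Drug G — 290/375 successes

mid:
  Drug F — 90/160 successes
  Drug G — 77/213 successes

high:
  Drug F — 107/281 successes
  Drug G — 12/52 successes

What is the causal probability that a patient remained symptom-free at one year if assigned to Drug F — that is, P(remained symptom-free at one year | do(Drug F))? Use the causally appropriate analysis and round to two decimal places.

0.48

The HbA1c-specific comparison favours Drug F throughout, but the pooled figures favour Drug G. The question is whether to condition on HbA1c.
HbA1c is downstream of the drug. One should not condition on a consequence of treatment, so the overall rates are the right comparison.
So P(outcome | do(Drug F)) is just the pooled rate for Drug F: 230/480 = 0.479.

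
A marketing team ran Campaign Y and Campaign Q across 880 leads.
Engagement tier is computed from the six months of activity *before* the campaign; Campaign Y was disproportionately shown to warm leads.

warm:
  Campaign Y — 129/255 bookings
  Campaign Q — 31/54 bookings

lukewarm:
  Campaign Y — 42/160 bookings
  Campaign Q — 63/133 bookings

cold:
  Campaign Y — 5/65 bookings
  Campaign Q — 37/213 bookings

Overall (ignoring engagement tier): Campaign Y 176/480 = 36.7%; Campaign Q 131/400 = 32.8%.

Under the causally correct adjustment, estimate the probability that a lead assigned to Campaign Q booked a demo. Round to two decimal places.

0.41

Engagement tier differs across campaigns for reasons unrelated to any effect of the campaign itself, and it separately predicts the outcome — a classic confounder. We must compare within engagement tier levels.
Standardising Campaign Q to the population engagement tier mix: 0.351·31/54 + 0.333·63/133 + 0.316·37/213 = 0.414.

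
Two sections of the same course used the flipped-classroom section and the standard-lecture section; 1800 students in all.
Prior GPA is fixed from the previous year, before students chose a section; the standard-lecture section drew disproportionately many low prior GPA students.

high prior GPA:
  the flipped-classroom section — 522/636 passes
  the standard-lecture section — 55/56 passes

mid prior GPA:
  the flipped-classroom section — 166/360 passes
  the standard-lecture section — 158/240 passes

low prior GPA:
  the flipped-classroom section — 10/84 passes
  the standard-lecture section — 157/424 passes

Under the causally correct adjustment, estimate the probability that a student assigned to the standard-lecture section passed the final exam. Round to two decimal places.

0.70

The prior GPA band-specific comparison favours the standard-lecture section throughout, but the pooled figures favour the flipped-classroom section. The question is whether to condition on prior GPA band.
Prior GPA band satisfies the back-door criterion: it is not a descendant of the teaching method, and it blocks the spurious path from teaching method to outcome. Adjusting for it (i.e., using the within-prior GPA band rates) gives the causal effect.
Standardising the standard-lecture section to the population prior GPA band mix: 0.384·55/56 + 0.333·158/240 + 0.282·157/424 = 0.702.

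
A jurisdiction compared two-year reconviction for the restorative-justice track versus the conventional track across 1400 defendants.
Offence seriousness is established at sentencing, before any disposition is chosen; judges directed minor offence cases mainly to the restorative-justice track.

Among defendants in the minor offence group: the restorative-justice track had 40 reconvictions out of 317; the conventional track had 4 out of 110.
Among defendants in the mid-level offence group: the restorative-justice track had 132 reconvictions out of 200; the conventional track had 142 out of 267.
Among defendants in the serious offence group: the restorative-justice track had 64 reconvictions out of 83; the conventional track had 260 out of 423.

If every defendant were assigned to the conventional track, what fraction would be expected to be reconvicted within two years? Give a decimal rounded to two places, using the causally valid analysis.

Within every offence seriousness level the conventional track has the lower rate, yet pooled the restorative-justice track does — Simpson's reversal.
Offence seriousness differs across dispositions for reasons unrelated to any effect of the disposition itself, and it separately predicts the outcome — a classic confounder. We must compare within offence seriousness levels.
Standardising the conventional track to the population offence seriousness mix: 0.305·4/110 + 0.334·142/267 + 0.361·260/423 = 0.411.

0.41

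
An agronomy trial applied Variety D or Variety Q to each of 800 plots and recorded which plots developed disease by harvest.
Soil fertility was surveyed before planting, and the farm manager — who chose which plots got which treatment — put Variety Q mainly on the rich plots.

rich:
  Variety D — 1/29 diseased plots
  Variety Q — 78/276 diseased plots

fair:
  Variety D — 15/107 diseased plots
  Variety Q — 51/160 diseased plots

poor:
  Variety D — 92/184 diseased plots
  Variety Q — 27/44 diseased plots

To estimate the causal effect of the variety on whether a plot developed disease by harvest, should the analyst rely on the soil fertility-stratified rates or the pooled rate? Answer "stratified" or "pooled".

Soil fertility is set before the variety has any effect — it is not caused by the variety — and it independently drives the outcome. That makes it a confounder, so the causal comparison is within soil fertility levels.
Within each level — rich: 3.4% vs 28.3%; fair: 14.0% vs 31.9%; poor: 50.0% vs 61.4% — Variety D is lower every time.

stratified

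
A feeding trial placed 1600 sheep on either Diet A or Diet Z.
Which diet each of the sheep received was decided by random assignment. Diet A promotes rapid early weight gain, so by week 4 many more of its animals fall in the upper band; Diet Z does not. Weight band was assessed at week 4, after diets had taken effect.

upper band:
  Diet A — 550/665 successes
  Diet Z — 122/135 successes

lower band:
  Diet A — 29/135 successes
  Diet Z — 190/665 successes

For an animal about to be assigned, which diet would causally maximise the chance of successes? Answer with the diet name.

The stratified and pooled comparisons disagree (Diet Z wins within each week-4 weight band; Diet A wins overall), so the answer turns on the causal role of week-4 weight band.
Week-4 weight band is downstream of the diet. One should not condition on a consequence of treatment, so the overall rates are the right comparison.
Pooled: Diet A 72.4% vs Diet Z 39.0%; Diet A is higher overall.

Diet A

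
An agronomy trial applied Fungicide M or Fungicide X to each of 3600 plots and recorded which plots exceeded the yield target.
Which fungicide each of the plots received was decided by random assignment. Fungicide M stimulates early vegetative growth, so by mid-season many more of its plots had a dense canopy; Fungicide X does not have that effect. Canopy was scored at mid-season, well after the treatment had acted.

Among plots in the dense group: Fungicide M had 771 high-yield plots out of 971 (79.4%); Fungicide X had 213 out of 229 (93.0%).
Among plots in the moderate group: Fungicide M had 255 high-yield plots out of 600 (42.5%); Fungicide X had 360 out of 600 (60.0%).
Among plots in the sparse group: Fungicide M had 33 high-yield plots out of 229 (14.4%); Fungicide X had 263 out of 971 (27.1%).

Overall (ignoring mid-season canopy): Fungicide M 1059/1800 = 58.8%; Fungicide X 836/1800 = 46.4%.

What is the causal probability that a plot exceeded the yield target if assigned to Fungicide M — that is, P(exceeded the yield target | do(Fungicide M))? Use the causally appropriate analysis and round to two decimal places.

Within every mid-season canopy level Fungicide X has the higher rate, yet pooled Fungicide M does — Simpson's reversal.
Mid-season canopy lies on the pathway fungicide → mid-season canopy → outcome, so adjusting for it blocks the indirect effect. For the total causal effect of fungicide, use the unadjusted pooled rates.
So P(outcome | do(Fungicide M)) is just the pooled rate for Fungicide M: 1059/1800 = 0.588.

0.59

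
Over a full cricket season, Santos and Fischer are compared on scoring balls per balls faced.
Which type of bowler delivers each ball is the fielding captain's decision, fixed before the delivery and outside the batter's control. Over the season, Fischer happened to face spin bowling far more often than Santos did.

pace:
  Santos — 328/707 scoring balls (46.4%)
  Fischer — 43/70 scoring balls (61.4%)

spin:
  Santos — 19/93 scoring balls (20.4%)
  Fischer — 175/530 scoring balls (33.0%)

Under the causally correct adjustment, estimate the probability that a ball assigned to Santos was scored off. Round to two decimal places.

Fischer is higher inside every bowling type stratum but Santos is higher in aggregate. Whether to stratify depends on how bowling type relates to the player.
Bowling type is set before the player has any effect — it is not caused by the player — and it independently drives the outcome. That makes it a confounder, so the causal comparison is within bowling type levels.
Standardising Santos to the population bowling type mix: 0.555·328/707 + 0.445·19/93 = 0.348.

0.35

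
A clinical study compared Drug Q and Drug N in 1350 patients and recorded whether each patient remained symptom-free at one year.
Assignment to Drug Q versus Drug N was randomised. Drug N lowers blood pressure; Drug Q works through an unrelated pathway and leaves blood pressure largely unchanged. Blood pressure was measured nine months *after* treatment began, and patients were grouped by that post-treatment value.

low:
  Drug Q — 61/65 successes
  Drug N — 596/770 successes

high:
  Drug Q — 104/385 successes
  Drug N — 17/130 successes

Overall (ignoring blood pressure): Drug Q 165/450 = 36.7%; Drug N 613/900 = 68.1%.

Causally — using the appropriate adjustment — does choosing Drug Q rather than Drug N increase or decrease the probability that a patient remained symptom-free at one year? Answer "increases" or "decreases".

The stratified and pooled comparisons disagree (Drug Q wins within each blood pressure; Drug N wins overall), so the answer turns on the causal role of blood pressure.
Blood pressure is downstream of the drug. One should not condition on a consequence of treatment, so the overall rates are the right comparison.
Pooled: Drug Q 36.7% vs Drug N 68.1%; Drug N is higher overall.

decreases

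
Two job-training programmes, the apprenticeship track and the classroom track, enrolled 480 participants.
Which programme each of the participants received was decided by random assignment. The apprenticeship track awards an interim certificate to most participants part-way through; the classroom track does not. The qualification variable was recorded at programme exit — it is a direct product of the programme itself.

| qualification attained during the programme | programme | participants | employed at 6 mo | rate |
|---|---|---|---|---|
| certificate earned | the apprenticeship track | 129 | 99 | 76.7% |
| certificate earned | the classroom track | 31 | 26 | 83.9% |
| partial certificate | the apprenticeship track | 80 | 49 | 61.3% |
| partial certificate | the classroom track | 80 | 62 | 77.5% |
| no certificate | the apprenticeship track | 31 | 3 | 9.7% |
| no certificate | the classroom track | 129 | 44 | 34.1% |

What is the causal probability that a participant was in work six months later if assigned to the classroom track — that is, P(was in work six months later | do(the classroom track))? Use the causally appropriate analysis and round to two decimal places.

0.55

Because the programme influences qualification attained during the programme, qualification attained during the programme is a post-treatment mediator, not a confounder. Stratifying on it would bias the estimate; the causal effect is the crude pooled difference.
So P(outcome | do(the classroom track)) is just the pooled rate for the classroom track: 132/240 = 0.550.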